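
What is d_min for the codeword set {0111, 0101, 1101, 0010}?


Comparing all pairs, minimum distance: 1
Can detect 0 errors, correct 0 errors

1


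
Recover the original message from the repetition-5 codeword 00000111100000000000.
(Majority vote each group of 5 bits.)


Groups: 00000, 11110, 00000, 00000
Majority votes: 0100

0100


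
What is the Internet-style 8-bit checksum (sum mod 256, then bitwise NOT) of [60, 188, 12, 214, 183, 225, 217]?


Sum = 1099 mod 256 = 75
Complement = 180

180


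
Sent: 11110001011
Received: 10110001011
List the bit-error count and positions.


XOR: 01000000000

1 error(s) at position(s): 1


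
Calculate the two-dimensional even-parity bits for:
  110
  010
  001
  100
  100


Row parities: 01111
Column parities: 101

Row P: 01111, Col P: 101, Corner: 0


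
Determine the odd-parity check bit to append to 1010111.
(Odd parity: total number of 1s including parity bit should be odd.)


Number of 1s in data: 5
Parity bit: 0

0


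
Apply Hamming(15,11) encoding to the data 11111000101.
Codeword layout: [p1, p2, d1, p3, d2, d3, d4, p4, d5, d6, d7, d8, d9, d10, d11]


Parity bits: p1=0, p2=0, p3=1, p4=1

001111111000101


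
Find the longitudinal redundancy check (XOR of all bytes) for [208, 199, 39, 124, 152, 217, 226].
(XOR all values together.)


XOR chain: 208 ^ 199 ^ 39 ^ 124 ^ 152 ^ 217 ^ 226 = 239

239


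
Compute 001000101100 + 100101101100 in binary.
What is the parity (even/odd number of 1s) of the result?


001000101100 = 556
100101101100 = 2412
Sum = 2968 = 101110011000
1s count = 6

even parity (6 ones in 101110011000)


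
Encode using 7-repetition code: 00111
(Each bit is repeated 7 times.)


Each bit -> 7 copies

00000000000000111111111111111111111


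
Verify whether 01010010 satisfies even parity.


Number of 1s: 3

No, parity error (3 ones)


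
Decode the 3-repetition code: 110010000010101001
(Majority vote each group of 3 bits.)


Groups: 110, 010, 000, 010, 101, 001
Majority votes: 100010

100010


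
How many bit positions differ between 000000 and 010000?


XOR: 010000
Count of 1s: 1

1


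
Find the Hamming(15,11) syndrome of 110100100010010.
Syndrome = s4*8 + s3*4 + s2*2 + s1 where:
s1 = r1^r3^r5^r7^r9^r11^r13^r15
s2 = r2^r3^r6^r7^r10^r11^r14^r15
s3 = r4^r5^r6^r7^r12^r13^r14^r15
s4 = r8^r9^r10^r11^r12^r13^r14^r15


s1=1, s2=0, s3=1, s4=0

Syndrome = 5 (error at position 5)


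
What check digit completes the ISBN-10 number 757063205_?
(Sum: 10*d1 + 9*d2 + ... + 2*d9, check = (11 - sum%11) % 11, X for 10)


Weighted sum: 240
240 mod 11 = 9

Check digit: 2


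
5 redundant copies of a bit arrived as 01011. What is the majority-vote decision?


Ones: 3 out of 5
Threshold: 3

1 (3/5 voted 1)


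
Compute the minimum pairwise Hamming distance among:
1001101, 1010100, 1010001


Comparing all pairs, minimum distance: 2
Can detect 1 errors, correct 0 errors

2


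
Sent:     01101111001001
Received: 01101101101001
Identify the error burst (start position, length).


XOR: 00000010100000

Burst at position 6, length 3


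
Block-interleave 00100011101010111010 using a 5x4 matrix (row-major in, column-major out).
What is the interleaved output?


Matrix:
  0010
  0011
  1010
  1011
  1010
Read columns: 00111000001111101010

00111000001111101010


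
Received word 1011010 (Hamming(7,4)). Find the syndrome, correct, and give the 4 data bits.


Syndrome = 0: no error detected

Data: 1010 (no errors)


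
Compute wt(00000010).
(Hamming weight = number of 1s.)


Counting 1s in 00000010

1


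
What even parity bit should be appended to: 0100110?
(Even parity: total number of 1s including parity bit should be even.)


Number of 1s in data: 3
Parity bit: 1

1


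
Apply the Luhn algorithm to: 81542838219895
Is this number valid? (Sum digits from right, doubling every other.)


Luhn sum = 75
75 mod 10 = 5

Invalid (Luhn sum mod 10 = 5)


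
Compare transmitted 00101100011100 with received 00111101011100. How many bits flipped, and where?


XOR: 00010001000000

2 error(s) at position(s): 3, 7


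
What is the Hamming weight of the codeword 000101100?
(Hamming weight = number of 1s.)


Counting 1s in 000101100

3


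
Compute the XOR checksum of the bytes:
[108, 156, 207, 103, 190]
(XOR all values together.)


XOR chain: 108 ^ 156 ^ 207 ^ 103 ^ 190 = 230

230


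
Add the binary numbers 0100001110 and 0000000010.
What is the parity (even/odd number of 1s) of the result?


0100001110 = 270
0000000010 = 2
Sum = 272 = 100010000
1s count = 2

even parity (2 ones in 100010000)


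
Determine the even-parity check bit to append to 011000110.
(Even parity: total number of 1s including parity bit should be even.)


Number of 1s in data: 4
Parity bit: 0

0


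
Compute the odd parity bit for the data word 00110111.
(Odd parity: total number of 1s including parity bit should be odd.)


Number of 1s in data: 5
Parity bit: 0

0


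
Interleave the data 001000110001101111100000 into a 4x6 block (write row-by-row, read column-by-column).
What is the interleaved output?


Matrix:
  001000
  110001
  101111
  100000
Read columns: 011101001010001000100110

011101001010001000100110


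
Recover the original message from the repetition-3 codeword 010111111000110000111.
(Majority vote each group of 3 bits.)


Groups: 010, 111, 111, 000, 110, 000, 111
Majority votes: 0110101

0110101


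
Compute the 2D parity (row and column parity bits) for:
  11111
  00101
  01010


Row parities: 100
Column parities: 10000

Row P: 100, Col P: 10000, Corner: 1


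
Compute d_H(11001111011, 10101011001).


XOR: 01100100010
Count of 1s: 4

4


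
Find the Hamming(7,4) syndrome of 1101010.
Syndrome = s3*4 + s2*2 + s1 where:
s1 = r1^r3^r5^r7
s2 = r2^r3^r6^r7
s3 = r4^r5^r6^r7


s1=1, s2=0, s3=0

Syndrome = 1 (error at position 1)


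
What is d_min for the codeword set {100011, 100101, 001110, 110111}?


Comparing all pairs, minimum distance: 2
Can detect 1 errors, correct 0 errors

2


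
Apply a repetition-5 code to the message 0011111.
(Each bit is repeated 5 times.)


Each bit -> 5 copies

00000000001111111111111111111111111


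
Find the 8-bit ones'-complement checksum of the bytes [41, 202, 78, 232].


Sum = 553 mod 256 = 41
Complement = 214

214


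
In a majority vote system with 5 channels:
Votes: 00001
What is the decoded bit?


Ones: 1 out of 5
Threshold: 3

0 (1/5 voted 1)


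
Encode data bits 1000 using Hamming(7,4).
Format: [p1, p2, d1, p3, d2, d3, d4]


Parity bits: p1=1, p2=1, p3=0

1110000


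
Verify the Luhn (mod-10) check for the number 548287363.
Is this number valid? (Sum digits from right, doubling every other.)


Luhn sum = 47
47 mod 10 = 7

Invalid (Luhn sum mod 10 = 7)


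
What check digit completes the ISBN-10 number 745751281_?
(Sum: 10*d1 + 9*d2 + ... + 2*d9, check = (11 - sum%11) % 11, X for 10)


Weighted sum: 264
264 mod 11 = 0

Check digit: 0


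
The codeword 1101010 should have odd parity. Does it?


Number of 1s: 4

No, parity error (4 ones)


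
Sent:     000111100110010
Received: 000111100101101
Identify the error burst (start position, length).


XOR: 000000000011111

Burst at position 10, length 5


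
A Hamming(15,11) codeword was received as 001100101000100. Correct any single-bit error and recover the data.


Syndrome = 4: error at position 4

Data: 10011000100 (corrected bit 4)


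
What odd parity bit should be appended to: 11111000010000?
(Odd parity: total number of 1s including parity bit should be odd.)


Number of 1s in data: 6
Parity bit: 1

1


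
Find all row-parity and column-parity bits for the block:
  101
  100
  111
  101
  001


Row parities: 01101
Column parities: 010

Row P: 01101, Col P: 010, Corner: 1


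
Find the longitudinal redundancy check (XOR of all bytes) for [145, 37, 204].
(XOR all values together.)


XOR chain: 145 ^ 37 ^ 204 = 120

120


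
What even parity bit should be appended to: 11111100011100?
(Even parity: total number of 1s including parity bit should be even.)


Number of 1s in data: 9
Parity bit: 1

1


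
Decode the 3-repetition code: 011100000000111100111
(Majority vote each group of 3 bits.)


Groups: 011, 100, 000, 000, 111, 100, 111
Majority votes: 1000101

1000101


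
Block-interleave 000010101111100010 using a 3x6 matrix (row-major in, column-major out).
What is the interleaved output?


Matrix:
  000010
  101111
  100010
Read columns: 011000010010111010

011000010010111010


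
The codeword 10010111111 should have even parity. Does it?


Number of 1s: 8

Yes, parity is correct (8 ones)


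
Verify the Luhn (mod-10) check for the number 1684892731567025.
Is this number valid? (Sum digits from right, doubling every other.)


Luhn sum = 74
74 mod 10 = 4

Invalid (Luhn sum mod 10 = 4)


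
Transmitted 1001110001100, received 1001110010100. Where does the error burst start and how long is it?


XOR: 0000000011000

Burst at position 8, length 2


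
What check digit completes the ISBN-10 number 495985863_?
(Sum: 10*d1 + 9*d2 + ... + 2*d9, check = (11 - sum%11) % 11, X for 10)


Weighted sum: 353
353 mod 11 = 1

Check digit: X


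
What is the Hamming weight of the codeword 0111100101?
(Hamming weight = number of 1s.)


Counting 1s in 0111100101

6


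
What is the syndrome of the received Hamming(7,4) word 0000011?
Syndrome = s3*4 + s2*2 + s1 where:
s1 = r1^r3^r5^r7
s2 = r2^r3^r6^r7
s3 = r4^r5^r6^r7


s1=1, s2=0, s3=0

Syndrome = 1 (error at position 1)


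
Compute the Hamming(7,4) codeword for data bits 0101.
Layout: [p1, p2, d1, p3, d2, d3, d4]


Parity bits: p1=0, p2=1, p3=0

0100101


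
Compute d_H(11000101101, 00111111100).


XOR: 11111010001
Count of 1s: 7

7


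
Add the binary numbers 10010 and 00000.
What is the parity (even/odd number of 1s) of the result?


10010 = 18
00000 = 0
Sum = 18 = 10010
1s count = 2

even parity (2 ones in 10010)


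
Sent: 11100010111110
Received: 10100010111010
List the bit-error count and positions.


XOR: 01000000000100

2 error(s) at position(s): 1, 11


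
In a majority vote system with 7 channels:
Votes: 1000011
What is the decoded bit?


Ones: 3 out of 7
Threshold: 4

0 (3/7 voted 1)


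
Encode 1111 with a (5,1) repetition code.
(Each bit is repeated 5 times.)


Each bit -> 5 copies

11111111111111111111


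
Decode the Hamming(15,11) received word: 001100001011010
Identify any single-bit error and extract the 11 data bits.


Syndrome = 7: error at position 7

Data: 10011011010 (corrected bit 7)


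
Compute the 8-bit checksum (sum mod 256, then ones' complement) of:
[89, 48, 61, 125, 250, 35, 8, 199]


Sum = 815 mod 256 = 47
Complement = 208

208


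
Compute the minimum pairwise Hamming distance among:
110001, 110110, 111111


Comparing all pairs, minimum distance: 2
Can detect 1 errors, correct 0 errors

2


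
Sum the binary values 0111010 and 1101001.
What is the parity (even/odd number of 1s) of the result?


0111010 = 58
1101001 = 105
Sum = 163 = 10100011
1s count = 4

even parity (4 ones in 10100011)


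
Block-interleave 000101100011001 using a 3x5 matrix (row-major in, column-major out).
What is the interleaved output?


Matrix:
  00010
  11000
  11001
Read columns: 011011000100001

011011000100001


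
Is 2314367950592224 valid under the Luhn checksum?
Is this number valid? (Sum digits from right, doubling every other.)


Luhn sum = 64
64 mod 10 = 4

Invalid (Luhn sum mod 10 = 4)


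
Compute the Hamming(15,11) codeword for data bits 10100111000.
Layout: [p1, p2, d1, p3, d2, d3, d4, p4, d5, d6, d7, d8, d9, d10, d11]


Parity bits: p1=0, p2=0, p3=0, p4=1

001001010111000


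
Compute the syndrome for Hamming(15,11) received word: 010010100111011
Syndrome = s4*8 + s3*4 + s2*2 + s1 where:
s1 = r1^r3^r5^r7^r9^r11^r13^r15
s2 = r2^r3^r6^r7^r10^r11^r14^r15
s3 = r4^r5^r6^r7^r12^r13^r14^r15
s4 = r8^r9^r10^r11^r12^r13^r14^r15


s1=0, s2=0, s3=1, s4=1

Syndrome = 12 (error at position 12)


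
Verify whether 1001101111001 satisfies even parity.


Number of 1s: 8

Yes, parity is correct (8 ones)


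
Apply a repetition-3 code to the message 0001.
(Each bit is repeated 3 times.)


Each bit -> 3 copies

000000000111


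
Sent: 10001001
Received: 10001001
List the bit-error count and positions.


XOR: 00000000

0 errors (received matches sent)


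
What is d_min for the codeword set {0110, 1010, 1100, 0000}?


Comparing all pairs, minimum distance: 2
Can detect 1 errors, correct 0 errors

2


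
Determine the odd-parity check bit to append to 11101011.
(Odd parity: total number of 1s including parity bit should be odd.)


Number of 1s in data: 6
Parity bit: 1

1


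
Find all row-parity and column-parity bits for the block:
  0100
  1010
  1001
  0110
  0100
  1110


Row parities: 100011
Column parities: 1011

Row P: 100011, Col P: 1011, Corner: 1


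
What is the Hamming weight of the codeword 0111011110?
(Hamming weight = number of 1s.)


Counting 1s in 0111011110

7


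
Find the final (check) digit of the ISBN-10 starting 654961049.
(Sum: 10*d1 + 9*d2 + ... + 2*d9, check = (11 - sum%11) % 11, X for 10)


Weighted sum: 271
271 mod 11 = 7

Check digit: 4


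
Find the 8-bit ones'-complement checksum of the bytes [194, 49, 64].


Sum = 307 mod 256 = 51
Complement = 204

204


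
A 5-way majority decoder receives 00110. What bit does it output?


Ones: 2 out of 5
Threshold: 3

0 (2/5 voted 1)


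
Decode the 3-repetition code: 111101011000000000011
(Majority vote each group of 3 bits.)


Groups: 111, 101, 011, 000, 000, 000, 011
Majority votes: 1110001

1110001


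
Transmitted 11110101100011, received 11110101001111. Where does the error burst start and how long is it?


XOR: 00000000101100

Burst at position 8, length 4


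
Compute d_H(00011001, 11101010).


XOR: 11110011
Count of 1s: 6

6


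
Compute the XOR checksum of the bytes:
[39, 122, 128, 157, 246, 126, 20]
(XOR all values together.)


XOR chain: 39 ^ 122 ^ 128 ^ 157 ^ 246 ^ 126 ^ 20 = 220

220


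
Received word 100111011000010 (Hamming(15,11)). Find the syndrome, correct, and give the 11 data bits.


Syndrome = 9: error at position 9

Data: 01100000010 (corrected bit 9)


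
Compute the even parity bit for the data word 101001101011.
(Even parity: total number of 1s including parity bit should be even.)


Number of 1s in data: 7
Parity bit: 1

1


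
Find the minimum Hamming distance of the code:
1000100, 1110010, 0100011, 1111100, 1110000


Comparing all pairs, minimum distance: 1
Can detect 0 errors, correct 0 errors

1


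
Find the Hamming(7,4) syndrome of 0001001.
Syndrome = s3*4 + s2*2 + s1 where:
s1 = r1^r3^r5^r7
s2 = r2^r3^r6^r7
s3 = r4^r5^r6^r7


s1=1, s2=1, s3=0

Syndrome = 3 (error at position 3)


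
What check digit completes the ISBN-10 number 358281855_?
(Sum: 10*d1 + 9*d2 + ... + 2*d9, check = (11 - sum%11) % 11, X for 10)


Weighted sum: 263
263 mod 11 = 10

Check digit: 1


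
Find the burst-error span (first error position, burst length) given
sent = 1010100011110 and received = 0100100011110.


XOR: 1110000000000

Burst at position 0, length 3


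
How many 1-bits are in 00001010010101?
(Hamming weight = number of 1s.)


Counting 1s in 00001010010101

5


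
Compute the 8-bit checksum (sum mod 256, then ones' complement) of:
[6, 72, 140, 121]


Sum = 339 mod 256 = 83
Complement = 172

172


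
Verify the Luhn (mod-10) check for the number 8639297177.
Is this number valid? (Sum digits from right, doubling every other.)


Luhn sum = 59
59 mod 10 = 9

Invalid (Luhn sum mod 10 = 9)


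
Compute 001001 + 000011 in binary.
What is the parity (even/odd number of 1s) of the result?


001001 = 9
000011 = 3
Sum = 12 = 1100
1s count = 2

even parity (2 ones in 1100)


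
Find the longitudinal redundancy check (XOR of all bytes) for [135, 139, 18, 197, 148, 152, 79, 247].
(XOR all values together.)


XOR chain: 135 ^ 139 ^ 18 ^ 197 ^ 148 ^ 152 ^ 79 ^ 247 = 111

111


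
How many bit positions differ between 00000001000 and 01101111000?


XOR: 01101110000
Count of 1s: 5

5


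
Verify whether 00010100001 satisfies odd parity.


Number of 1s: 3

Yes, parity is correct (3 ones)


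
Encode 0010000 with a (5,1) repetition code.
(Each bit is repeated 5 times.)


Each bit -> 5 copies

00000000001111100000000000000000000


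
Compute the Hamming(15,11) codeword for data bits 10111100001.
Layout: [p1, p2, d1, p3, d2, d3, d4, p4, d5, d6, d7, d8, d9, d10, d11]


Parity bits: p1=0, p2=1, p3=1, p4=1

011101111100001


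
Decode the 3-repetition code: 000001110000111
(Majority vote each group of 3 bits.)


Groups: 000, 001, 110, 000, 111
Majority votes: 00101

00101


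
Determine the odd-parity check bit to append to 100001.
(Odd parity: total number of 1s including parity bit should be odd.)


Number of 1s in data: 2
Parity bit: 1

1


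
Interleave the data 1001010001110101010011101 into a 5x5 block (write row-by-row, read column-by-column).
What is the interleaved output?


Matrix:
  10010
  10001
  11010
  10100
  11101
Read columns: 1111100101000111010001001

1111100101000111010001001


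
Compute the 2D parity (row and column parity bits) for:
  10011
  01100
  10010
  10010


Row parities: 1000
Column parities: 11111

Row P: 1000, Col P: 11111, Corner: 1


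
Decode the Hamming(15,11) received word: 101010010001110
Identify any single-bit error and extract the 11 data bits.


Syndrome = 0: no error detected

Data: 11000001110 (no errors)


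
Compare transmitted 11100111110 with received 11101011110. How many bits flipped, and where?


XOR: 00001100000

2 error(s) at position(s): 4, 5


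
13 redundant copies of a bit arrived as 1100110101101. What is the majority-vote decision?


Ones: 8 out of 13
Threshold: 7

1 (8/13 voted 1)


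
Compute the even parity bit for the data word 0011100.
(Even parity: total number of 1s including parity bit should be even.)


Number of 1s in data: 3
Parity bit: 1

1


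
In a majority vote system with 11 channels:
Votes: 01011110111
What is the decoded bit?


Ones: 8 out of 11
Threshold: 6

1 (8/11 voted 1)


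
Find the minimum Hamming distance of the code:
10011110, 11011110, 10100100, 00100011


Comparing all pairs, minimum distance: 1
Can detect 0 errors, correct 0 errors

1


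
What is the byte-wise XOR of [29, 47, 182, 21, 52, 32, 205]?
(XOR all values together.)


XOR chain: 29 ^ 47 ^ 182 ^ 21 ^ 52 ^ 32 ^ 205 = 72

72


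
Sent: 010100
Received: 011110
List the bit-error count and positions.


XOR: 001010

2 error(s) at position(s): 2, 4


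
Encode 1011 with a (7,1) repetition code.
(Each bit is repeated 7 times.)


Each bit -> 7 copies

1111111000000011111111111111


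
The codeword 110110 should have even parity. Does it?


Number of 1s: 4

Yes, parity is correct (4 ones)


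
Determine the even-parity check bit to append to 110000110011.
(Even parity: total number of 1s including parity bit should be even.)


Number of 1s in data: 6
Parity bit: 0

0


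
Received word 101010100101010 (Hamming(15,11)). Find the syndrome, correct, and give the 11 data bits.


Syndrome = 8: error at position 8

Data: 11010101010 (corrected bit 8)


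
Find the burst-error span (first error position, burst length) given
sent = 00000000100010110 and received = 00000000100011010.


XOR: 00000000000001100

Burst at position 13, length 2


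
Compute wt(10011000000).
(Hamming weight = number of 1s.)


Counting 1s in 10011000000

3


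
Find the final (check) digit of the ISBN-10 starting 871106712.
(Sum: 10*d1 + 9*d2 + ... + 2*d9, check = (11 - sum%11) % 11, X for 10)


Weighted sum: 223
223 mod 11 = 3

Check digit: 8


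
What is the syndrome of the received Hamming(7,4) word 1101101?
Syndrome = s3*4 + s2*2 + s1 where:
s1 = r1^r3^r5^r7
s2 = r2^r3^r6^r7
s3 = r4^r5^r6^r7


s1=1, s2=0, s3=1

Syndrome = 5 (error at position 5)


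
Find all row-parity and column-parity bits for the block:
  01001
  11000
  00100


Row parities: 001
Column parities: 10101

Row P: 001, Col P: 10101, Corner: 1


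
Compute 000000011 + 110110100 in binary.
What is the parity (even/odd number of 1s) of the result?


000000011 = 3
110110100 = 436
Sum = 439 = 110110111
1s count = 7

odd parity (7 ones in 110110111)


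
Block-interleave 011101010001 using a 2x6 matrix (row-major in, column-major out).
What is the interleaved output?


Matrix:
  011101
  010001
Read columns: 001110100011

001110100011


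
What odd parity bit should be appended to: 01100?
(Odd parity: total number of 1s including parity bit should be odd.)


Number of 1s in data: 2
Parity bit: 1

1


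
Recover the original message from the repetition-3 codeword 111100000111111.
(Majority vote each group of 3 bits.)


Groups: 111, 100, 000, 111, 111
Majority votes: 10011

10011


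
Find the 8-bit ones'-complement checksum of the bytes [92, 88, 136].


Sum = 316 mod 256 = 60
Complement = 195

195


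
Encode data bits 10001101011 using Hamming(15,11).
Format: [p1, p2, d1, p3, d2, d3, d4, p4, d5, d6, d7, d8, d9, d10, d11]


Parity bits: p1=1, p2=0, p3=1, p4=1

101100011101011


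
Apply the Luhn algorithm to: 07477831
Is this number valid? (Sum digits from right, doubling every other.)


Luhn sum = 42
42 mod 10 = 2

Invalid (Luhn sum mod 10 = 2)


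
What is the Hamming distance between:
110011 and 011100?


XOR: 101111
Count of 1s: 5

5


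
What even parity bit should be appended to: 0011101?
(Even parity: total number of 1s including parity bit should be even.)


Number of 1s in data: 4
Parity bit: 0

0


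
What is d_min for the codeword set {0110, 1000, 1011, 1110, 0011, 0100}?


Comparing all pairs, minimum distance: 1
Can detect 0 errors, correct 0 errors

1


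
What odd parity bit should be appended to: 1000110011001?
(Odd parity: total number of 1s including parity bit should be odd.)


Number of 1s in data: 6
Parity bit: 1

1


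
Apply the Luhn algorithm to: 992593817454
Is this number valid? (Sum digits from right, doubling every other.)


Luhn sum = 61
61 mod 10 = 1

Invalid (Luhn sum mod 10 = 1)


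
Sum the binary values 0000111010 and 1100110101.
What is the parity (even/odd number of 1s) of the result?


0000111010 = 58
1100110101 = 821
Sum = 879 = 1101101111
1s count = 8

even parity (8 ones in 1101101111)


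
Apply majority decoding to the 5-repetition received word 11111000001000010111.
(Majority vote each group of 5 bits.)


Groups: 11111, 00000, 10000, 10111
Majority votes: 1001

1001


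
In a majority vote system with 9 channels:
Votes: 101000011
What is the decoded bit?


Ones: 4 out of 9
Threshold: 5

0 (4/9 voted 1)


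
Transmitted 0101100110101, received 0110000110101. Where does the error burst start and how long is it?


XOR: 0011100000000

Burst at position 2, length 3


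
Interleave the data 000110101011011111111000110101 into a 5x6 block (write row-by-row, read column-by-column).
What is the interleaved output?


Matrix:
  000110
  101011
  011111
  111000
  110101
Read columns: 010110011101110101011110001101

010110011101110101011110001101


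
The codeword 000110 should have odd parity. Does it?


Number of 1s: 2

No, parity error (2 ones)


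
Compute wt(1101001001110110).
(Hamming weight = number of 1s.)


Counting 1s in 1101001001110110

9


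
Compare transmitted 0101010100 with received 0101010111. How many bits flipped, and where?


XOR: 0000000011

2 error(s) at position(s): 8, 9


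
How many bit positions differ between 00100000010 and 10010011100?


XOR: 10110011110
Count of 1s: 7

7


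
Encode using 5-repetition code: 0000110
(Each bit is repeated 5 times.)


Each bit -> 5 copies

00000000000000000000111111111100000


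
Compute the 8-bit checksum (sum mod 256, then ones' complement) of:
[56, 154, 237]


Sum = 447 mod 256 = 191
Complement = 64

64


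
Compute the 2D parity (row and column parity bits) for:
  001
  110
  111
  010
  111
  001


Row parities: 101111
Column parities: 100

Row P: 101111, Col P: 100, Corner: 1


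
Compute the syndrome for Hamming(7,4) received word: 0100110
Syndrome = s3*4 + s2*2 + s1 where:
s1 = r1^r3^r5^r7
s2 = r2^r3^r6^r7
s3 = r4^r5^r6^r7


s1=1, s2=0, s3=0

Syndrome = 1 (error at position 1)


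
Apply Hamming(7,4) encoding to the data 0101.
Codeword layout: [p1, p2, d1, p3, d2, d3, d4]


Parity bits: p1=0, p2=1, p3=0

0100101


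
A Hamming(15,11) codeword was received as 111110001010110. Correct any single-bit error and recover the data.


Syndrome = 0: no error detected

Data: 11001010110 (no errors)


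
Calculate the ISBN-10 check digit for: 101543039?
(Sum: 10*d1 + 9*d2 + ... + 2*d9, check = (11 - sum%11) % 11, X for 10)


Weighted sum: 119
119 mod 11 = 9

Check digit: 2


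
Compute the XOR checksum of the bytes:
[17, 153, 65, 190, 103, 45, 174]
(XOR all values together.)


XOR chain: 17 ^ 153 ^ 65 ^ 190 ^ 103 ^ 45 ^ 174 = 147

147


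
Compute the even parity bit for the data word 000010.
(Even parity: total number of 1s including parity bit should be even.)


Number of 1s in data: 1
Parity bit: 1

1


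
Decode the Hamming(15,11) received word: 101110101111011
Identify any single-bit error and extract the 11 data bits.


Syndrome = 1: error at position 1

Data: 11011111011 (corrected bit 1)


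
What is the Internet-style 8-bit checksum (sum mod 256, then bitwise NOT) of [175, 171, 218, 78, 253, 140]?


Sum = 1035 mod 256 = 11
Complement = 244

244


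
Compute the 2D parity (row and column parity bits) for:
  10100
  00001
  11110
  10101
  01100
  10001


Row parities: 010100
Column parities: 00011

Row P: 010100, Col P: 00011, Corner: 0


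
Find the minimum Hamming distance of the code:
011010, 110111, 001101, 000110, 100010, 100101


Comparing all pairs, minimum distance: 2
Can detect 1 errors, correct 0 errors

2


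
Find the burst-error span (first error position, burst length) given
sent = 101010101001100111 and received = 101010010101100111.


XOR: 000000111100000000

Burst at position 6, length 4


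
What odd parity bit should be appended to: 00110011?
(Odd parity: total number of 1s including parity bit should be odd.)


Number of 1s in data: 4
Parity bit: 1

1


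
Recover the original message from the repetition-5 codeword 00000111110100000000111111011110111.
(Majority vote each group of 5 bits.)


Groups: 00000, 11111, 01000, 00000, 11111, 10111, 10111
Majority votes: 0100111

0100111


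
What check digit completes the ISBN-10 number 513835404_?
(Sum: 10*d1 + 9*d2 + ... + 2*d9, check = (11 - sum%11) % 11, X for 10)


Weighted sum: 206
206 mod 11 = 8

Check digit: 3


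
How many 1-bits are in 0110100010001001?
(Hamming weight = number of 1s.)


Counting 1s in 0110100010001001

6


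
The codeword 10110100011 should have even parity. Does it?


Number of 1s: 6

Yes, parity is correct (6 ones)


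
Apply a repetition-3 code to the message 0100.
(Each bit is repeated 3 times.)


Each bit -> 3 copies

000111000000


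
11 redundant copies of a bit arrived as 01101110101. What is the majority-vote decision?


Ones: 7 out of 11
Threshold: 6

1 (7/11 voted 1)


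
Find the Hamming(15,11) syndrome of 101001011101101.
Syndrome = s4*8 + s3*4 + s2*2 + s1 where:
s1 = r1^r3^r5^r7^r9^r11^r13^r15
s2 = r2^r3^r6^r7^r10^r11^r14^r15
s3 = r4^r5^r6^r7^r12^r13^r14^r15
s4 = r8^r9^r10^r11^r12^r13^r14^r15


s1=1, s2=0, s3=0, s4=0

Syndrome = 1 (error at position 1)


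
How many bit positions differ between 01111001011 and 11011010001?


XOR: 10100011010
Count of 1s: 5

5


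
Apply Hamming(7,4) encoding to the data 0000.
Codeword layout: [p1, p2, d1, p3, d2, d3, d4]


Parity bits: p1=0, p2=0, p3=0

0000000


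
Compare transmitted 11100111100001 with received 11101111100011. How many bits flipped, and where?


XOR: 00001000000010

2 error(s) at position(s): 4, 12


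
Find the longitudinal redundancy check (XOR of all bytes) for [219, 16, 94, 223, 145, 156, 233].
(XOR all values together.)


XOR chain: 219 ^ 16 ^ 94 ^ 223 ^ 145 ^ 156 ^ 233 = 174

174


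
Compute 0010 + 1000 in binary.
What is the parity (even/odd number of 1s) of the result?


0010 = 2
1000 = 8
Sum = 10 = 1010
1s count = 2

even parity (2 ones in 1010)


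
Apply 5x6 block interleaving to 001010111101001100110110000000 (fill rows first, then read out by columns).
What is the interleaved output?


Matrix:
  001010
  111101
  001100
  110110
  000000
Read columns: 010100101011100011101001001000

010100101011100011101001001000


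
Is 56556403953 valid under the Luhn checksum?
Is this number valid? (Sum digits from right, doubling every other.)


Luhn sum = 47
47 mod 10 = 7

Invalid (Luhn sum mod 10 = 7)


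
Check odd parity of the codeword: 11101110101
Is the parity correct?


Number of 1s: 8

No, parity error (8 ones)


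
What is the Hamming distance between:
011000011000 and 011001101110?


XOR: 000001110110
Count of 1s: 5

5


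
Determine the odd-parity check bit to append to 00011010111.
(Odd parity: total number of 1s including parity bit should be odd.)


Number of 1s in data: 6
Parity bit: 1

1


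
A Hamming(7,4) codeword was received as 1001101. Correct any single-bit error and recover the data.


Syndrome = 7: error at position 7

Data: 0100 (corrected bit 7)


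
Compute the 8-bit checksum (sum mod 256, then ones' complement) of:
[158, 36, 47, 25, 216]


Sum = 482 mod 256 = 226
Complement = 29

29


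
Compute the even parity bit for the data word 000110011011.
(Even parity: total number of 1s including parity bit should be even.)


Number of 1s in data: 6
Parity bit: 0

0


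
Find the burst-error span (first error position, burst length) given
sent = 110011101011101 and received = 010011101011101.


XOR: 100000000000000

Burst at position 0, length 1


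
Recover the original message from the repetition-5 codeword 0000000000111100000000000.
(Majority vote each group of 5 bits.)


Groups: 00000, 00000, 11110, 00000, 00000
Majority votes: 00100

00100


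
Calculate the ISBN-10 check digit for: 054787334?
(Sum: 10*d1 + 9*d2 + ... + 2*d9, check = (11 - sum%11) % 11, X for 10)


Weighted sum: 238
238 mod 11 = 7

Check digit: 4


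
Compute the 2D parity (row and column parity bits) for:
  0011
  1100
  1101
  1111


Row parities: 0010
Column parities: 1101

Row P: 0010, Col P: 1101, Corner: 1


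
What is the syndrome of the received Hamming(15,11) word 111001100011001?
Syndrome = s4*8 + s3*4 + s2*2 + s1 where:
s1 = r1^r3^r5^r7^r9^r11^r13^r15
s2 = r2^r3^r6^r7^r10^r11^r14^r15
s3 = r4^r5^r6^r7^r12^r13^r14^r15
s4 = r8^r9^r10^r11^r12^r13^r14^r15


s1=1, s2=0, s3=0, s4=1

Syndrome = 9 (error at position 9)


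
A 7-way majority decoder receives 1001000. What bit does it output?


Ones: 2 out of 7
Threshold: 4

0 (2/7 voted 1)


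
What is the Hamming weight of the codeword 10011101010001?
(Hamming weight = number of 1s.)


Counting 1s in 10011101010001

7


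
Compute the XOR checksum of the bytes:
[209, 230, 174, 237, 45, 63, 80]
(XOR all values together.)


XOR chain: 209 ^ 230 ^ 174 ^ 237 ^ 45 ^ 63 ^ 80 = 54

54


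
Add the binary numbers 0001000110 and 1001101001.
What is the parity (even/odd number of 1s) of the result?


0001000110 = 70
1001101001 = 617
Sum = 687 = 1010101111
1s count = 7

odd parity (7 ones in 1010101111)


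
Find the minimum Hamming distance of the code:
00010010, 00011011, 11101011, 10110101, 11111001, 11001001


Comparing all pairs, minimum distance: 2
Can detect 1 errors, correct 0 errors

2


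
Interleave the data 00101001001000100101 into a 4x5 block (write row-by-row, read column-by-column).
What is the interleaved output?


Matrix:
  00101
  00100
  10001
  00101
Read columns: 00100000110100001011

00100000110100001011


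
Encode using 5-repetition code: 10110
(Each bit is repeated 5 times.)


Each bit -> 5 copies

1111100000111111111100000


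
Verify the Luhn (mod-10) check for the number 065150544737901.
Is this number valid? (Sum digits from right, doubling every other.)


Luhn sum = 55
55 mod 10 = 5

Invalid (Luhn sum mod 10 = 5)


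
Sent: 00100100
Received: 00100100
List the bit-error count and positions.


XOR: 00000000

0 errors (received matches sent)


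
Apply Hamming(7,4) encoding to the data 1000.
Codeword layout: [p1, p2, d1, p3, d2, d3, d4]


Parity bits: p1=1, p2=1, p3=0

1110000


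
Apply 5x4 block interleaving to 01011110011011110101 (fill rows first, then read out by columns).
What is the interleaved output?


Matrix:
  0101
  1110
  0110
  1111
  0101
Read columns: 01010111110111010011

01010111110111010011


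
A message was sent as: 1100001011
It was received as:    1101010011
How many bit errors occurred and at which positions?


XOR: 0001011000

3 error(s) at position(s): 3, 5, 6


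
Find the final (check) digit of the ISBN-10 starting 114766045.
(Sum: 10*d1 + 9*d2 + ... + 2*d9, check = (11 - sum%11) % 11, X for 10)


Weighted sum: 188
188 mod 11 = 1

Check digit: X


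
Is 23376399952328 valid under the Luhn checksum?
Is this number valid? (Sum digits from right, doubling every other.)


Luhn sum = 77
77 mod 10 = 7

Invalid (Luhn sum mod 10 = 7)


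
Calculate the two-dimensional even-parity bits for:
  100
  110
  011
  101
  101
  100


Row parities: 100001
Column parities: 101

Row P: 100001, Col P: 101, Corner: 0


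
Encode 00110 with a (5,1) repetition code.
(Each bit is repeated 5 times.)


Each bit -> 5 copies

0000000000111111111100000


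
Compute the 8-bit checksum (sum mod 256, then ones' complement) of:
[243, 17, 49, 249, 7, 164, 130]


Sum = 859 mod 256 = 91
Complement = 164

164


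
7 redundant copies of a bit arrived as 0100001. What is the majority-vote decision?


Ones: 2 out of 7
Threshold: 4

0 (2/7 voted 1)


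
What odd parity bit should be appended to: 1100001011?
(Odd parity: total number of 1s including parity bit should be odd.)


Number of 1s in data: 5
Parity bit: 0

0


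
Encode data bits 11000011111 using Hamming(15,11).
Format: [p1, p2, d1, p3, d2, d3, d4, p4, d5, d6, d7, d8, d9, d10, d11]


Parity bits: p1=1, p2=0, p3=1, p4=1

101110010011111


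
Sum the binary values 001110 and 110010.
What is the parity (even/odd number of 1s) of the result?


001110 = 14
110010 = 50
Sum = 64 = 1000000
1s count = 1

odd parity (1 ones in 1000000)


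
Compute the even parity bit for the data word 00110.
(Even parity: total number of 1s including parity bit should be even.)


Number of 1s in data: 2
Parity bit: 0

0


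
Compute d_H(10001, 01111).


XOR: 11110
Count of 1s: 4

4


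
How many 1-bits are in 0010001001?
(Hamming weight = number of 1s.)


Counting 1s in 0010001001

3


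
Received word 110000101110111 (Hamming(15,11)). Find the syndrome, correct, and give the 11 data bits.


Syndrome = 0: no error detected

Data: 00011110111 (no errors)


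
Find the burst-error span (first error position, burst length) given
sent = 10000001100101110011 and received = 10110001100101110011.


XOR: 00110000000000000000

Burst at position 2, length 2


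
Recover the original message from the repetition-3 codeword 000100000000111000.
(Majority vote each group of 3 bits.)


Groups: 000, 100, 000, 000, 111, 000
Majority votes: 000010

000010


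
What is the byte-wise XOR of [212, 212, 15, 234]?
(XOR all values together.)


XOR chain: 212 ^ 212 ^ 15 ^ 234 = 229

229


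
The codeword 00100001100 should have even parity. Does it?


Number of 1s: 3

No, parity error (3 ones)


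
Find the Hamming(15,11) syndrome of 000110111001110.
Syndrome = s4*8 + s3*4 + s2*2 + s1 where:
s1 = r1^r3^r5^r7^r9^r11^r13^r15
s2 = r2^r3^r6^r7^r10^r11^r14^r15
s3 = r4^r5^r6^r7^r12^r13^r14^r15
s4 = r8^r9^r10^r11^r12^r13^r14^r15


s1=0, s2=0, s3=0, s4=1

Syndrome = 8 (error at position 8)


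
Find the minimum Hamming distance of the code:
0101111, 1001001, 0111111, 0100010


Comparing all pairs, minimum distance: 1
Can detect 0 errors, correct 0 errors

1


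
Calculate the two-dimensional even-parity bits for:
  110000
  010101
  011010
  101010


Row parities: 0111
Column parities: 010101

Row P: 0111, Col P: 010101, Corner: 1


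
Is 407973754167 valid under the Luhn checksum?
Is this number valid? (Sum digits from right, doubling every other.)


Luhn sum = 59
59 mod 10 = 9

Invalid (Luhn sum mod 10 = 9)


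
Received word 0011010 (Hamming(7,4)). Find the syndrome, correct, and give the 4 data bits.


Syndrome = 1: error at position 1

Data: 1010 (corrected bit 1)


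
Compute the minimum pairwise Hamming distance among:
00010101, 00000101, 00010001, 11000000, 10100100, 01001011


Comparing all pairs, minimum distance: 1
Can detect 0 errors, correct 0 errors

1


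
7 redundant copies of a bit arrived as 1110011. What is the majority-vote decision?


Ones: 5 out of 7
Threshold: 4

1 (5/7 voted 1)


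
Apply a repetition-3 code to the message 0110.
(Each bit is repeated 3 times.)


Each bit -> 3 copies

000111111000


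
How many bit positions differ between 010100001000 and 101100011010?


XOR: 111000010010
Count of 1s: 5

5


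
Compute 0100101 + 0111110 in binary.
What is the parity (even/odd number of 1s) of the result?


0100101 = 37
0111110 = 62
Sum = 99 = 1100011
1s count = 4

even parity (4 ones in 1100011)


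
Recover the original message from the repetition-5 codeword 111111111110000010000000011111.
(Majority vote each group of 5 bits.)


Groups: 11111, 11111, 10000, 01000, 00000, 11111
Majority votes: 110001

110001


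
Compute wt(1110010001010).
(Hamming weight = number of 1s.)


Counting 1s in 1110010001010

6


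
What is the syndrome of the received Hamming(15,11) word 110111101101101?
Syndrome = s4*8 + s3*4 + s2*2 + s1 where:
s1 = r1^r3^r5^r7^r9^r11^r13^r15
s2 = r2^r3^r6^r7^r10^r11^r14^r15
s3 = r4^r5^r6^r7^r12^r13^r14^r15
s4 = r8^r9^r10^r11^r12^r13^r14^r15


s1=0, s2=1, s3=1, s4=1

Syndrome = 14 (error at position 14)


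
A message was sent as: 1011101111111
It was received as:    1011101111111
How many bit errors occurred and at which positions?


XOR: 0000000000000

0 errors (received matches sent)


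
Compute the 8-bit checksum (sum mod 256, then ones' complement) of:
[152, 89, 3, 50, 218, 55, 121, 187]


Sum = 875 mod 256 = 107
Complement = 148

148


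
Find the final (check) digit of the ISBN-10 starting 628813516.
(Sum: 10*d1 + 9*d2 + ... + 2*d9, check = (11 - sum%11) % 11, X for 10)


Weighted sum: 254
254 mod 11 = 1

Check digit: X


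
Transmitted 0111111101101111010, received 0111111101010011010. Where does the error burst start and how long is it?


XOR: 0000000000111100000

Burst at position 10, length 4


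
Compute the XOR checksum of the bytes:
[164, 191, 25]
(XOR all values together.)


XOR chain: 164 ^ 191 ^ 25 = 2

2
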